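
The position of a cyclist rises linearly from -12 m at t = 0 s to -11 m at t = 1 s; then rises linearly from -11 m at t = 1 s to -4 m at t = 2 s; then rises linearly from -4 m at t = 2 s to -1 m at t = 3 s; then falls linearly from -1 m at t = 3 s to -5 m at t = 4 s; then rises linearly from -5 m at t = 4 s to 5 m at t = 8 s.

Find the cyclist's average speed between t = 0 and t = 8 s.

3.125 m/s

Average speed = (total path length)/(elapsed time); on a piecewise-linear x-t graph the path length is Σ|Δx|.
0–1 s: |Δx| = |-11 − -12| = 1 m
1–2 s: |Δx| = |-4 − -11| = 7 m
2–3 s: |Δx| = |-1 − -4| = 3 m
3–4 s: |Δx| = |-5 − -1| = 4 m
4–8 s: |Δx| = |5 − -5| = 10 m
Total path = 25 m; average speed = 25/8 = 3.125 m/s.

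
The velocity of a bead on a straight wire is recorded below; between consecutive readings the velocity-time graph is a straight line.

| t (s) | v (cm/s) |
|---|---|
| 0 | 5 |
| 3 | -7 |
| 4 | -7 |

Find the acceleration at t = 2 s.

-4 cm/s²

Acceleration is the slope of the v-t graph on 0–3 s: (-7 − 5)/(3 − 0) = -4 cm/s².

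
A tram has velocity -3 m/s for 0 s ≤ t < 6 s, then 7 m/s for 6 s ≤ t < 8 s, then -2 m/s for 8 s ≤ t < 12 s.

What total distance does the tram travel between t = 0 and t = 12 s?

40 m

Distance (not displacement) is the total path length: add the absolute areas under v-t.
0–6 s: |-3| × 6 = 18 m
6–8 s: |7| × 2 = 14 m
8–12 s: |-2| × 4 = 8 m
Total distance = 40 m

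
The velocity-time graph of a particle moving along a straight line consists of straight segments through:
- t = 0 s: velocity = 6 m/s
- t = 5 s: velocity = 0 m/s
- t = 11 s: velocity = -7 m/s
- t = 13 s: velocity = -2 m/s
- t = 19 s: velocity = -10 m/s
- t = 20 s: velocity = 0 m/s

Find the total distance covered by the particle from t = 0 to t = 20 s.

86 m

Total distance travelled is ∫|v| dt — sum the magnitudes of each area piece.
0–5 s: |½(6 + 0)(5)| = 15 m
5–11 s: |½(0 + -7)(6)| = 21 m
11–13 s: |½(-7 + -2)(2)| = 9 m
13–19 s: |½(-2 + -10)(6)| = 36 m
19–20 s: |½(-10 + 0)(1)| = 5 m
Total distance = 86 m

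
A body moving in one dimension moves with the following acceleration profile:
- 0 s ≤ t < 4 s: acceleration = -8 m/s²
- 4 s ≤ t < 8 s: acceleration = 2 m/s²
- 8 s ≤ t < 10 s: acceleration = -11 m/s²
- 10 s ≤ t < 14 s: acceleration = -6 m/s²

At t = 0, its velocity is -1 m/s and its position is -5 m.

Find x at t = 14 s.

On each constant-a segment, Δv = aΔt and Δx = v₀Δt + ½aΔt²; chain segment to segment.
0–4 s: v starts -1 m/s; Δx = -1·4 + ½·-8·4² = -68 m; v ends -33 m/s.
4–8 s: v starts -33 m/s; Δx = -33·4 + ½·2·4² = -116 m; v ends -25 m/s.
8–10 s: v starts -25 m/s; Δx = -25·2 + ½·-11·2² = -72 m; v ends -47 m/s.
10–14 s: v starts -47 m/s; Δx = -47·4 + ½·-6·4² = -236 m; v ends -71 m/s.
x(14) = -5 + Σ Δx = -497 m.

-497 m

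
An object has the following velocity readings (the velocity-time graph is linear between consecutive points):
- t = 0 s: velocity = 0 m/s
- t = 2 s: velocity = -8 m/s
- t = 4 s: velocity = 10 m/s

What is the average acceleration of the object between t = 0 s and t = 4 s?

Average acceleration = Δv/Δt = (10 − 0)/(4 − 0) = 2.5 m/s².

2.5 m/s²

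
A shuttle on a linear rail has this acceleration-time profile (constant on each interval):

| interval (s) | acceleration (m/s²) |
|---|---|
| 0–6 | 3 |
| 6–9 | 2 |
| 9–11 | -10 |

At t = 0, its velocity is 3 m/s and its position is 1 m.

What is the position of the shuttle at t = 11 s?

On each constant-a segment, Δv = aΔt and Δx = v₀Δt + ½aΔt²; chain segment to segment.
0–6 s: v starts 3 m/s; Δx = 3·6 + ½·3·6² = 72 m; v ends 21 m/s.
6–9 s: v starts 21 m/s; Δx = 21·3 + ½·2·3² = 72 m; v ends 27 m/s.
9–11 s: v starts 27 m/s; Δx = 27·2 + ½·-10·2² = 34 m; v ends 7 m/s.
x(11) = 1 + Σ Δx = 179 m.

179 m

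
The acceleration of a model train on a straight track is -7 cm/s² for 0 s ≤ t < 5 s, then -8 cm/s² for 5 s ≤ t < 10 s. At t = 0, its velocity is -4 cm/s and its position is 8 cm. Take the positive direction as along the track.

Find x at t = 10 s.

On each constant-a segment, Δv = aΔt and Δx = v₀Δt + ½aΔt²; chain segment to segment.
0–5 s: v starts -4 cm/s; Δx = -4·5 + ½·-7·5² = -107.5 cm; v ends -39 cm/s.
5–10 s: v starts -39 cm/s; Δx = -39·5 + ½·-8·5² = -295 cm; v ends -79 cm/s.
x(10) = 8 + Σ Δx = -394.5 cm.

-394.5 cm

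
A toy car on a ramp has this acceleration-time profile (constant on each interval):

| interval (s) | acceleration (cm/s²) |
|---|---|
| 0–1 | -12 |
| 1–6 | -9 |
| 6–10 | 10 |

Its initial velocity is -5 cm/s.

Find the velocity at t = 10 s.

Δv equals the area under the a-t graph; then v = v₀ + Δv.
0–1 s: -12 × 1 = -12 cm/s
1–6 s: -9 × 5 = -45 cm/s
6–10 s: 10 × 4 = 40 cm/s
Δv = -17 cm/s, so v(10) = -5 + (-17) = -22 cm/s.

-22 cm/s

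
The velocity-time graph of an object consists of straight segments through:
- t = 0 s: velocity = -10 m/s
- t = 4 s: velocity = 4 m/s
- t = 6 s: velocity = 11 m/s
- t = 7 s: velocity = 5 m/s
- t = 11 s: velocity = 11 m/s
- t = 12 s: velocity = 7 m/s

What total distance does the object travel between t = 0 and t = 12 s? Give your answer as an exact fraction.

564/7 m

Distance (not displacement) is the total path length: add the absolute areas under v-t.
0–4 s: v = 0 at t = 20/7 s; triangle areas 100/7 + 16/7 = 116/7 m
4–6 s: |½(4 + 11)(2)| = 15 m
6–7 s: |½(11 + 5)(1)| = 8 m
7–11 s: |½(5 + 11)(4)| = 32 m
11–12 s: |½(11 + 7)(1)| = 9 m
Total distance = 564/7 m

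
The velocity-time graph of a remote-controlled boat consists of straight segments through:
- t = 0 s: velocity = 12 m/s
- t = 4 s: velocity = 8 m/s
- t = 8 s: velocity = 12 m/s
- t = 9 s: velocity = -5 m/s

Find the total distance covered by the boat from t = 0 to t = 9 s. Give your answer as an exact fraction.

Distance (not displacement) is the total path length: add the absolute areas under v-t.
0–4 s: |½(12 + 8)(4)| = 40 m
4–8 s: |½(8 + 12)(4)| = 40 m
8–9 s: v = 0 at t = 148/17 s; triangle areas 72/17 + 25/34 = 169/34 m
Total distance = 2889/34 m

2889/34 m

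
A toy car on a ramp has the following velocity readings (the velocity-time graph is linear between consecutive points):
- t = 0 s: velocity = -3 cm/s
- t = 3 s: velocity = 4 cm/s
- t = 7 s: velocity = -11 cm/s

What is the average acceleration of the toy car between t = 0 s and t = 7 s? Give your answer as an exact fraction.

Average acceleration = Δv/Δt = (-11 − -3)/(7 − 0) = -8/7 cm/s².

-8/7 cm/s²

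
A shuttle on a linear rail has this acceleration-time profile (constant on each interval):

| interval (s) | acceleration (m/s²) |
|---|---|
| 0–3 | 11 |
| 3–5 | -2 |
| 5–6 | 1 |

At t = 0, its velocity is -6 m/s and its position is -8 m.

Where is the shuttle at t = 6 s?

97 m

On each constant-a segment, Δv = aΔt and Δx = v₀Δt + ½aΔt²; chain segment to segment.
0–3 s: v starts -6 m/s; Δx = -6·3 + ½·11·3² = 31.5 m; v ends 27 m/s.
3–5 s: v starts 27 m/s; Δx = 27·2 + ½·-2·2² = 50 m; v ends 23 m/s.
5–6 s: v starts 23 m/s; Δx = 23·1 + ½·1·1² = 23.5 m; v ends 24 m/s.
x(6) = -8 + Σ Δx = 97 m.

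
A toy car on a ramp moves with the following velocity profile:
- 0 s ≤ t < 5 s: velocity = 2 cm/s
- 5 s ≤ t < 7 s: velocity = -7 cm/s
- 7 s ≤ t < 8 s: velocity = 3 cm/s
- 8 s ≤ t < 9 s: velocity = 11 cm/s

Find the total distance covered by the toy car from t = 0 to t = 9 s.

38 cm

Total distance travelled is ∫|v| dt — sum the magnitudes of each area piece.
0–5 s: |2| × 5 = 10 cm
5–7 s: |-7| × 2 = 14 cm
7–8 s: |3| × 1 = 3 cm
8–9 s: |11| × 1 = 11 cm
Total distance = 38 cm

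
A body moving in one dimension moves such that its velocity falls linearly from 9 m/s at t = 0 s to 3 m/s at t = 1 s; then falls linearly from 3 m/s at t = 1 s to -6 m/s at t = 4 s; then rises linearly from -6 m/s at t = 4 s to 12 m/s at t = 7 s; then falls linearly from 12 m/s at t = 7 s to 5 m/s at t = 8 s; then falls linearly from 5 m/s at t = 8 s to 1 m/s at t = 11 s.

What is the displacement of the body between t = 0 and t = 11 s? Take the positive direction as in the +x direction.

28 m

Net displacement equals the area under the velocity-time graph (areas below the axis count negative).
0–1 s: ½(9 + 3)(1) = 6 m
1–4 s: ½(3 + -6)(3) = -4.5 m
4–7 s: ½(-6 + 12)(3) = 9 m
7–8 s: ½(12 + 5)(1) = 8.5 m
8–11 s: ½(5 + 1)(3) = 9 m
Net displacement = 28 m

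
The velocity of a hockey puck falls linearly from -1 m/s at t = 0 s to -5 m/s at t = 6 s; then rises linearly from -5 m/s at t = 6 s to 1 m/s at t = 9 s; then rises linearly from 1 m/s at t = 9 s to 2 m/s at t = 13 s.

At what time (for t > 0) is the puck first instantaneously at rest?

v changes sign on 6–9 s (from -5 to 1); the graph is linear there, so v = 0 at t = 6 + (5)·(9 − 6)/(1 − -5) = 8.5 s.

t = 8.5 s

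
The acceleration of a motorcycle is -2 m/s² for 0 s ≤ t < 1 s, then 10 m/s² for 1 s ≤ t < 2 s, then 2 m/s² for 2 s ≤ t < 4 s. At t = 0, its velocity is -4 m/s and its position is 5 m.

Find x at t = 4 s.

11 m

On each constant-a segment, Δv = aΔt and Δx = v₀Δt + ½aΔt²; chain segment to segment.
0–1 s: v starts -4 m/s; Δx = -4·1 + ½·-2·1² = -5 m; v ends -6 m/s.
1–2 s: v starts -6 m/s; Δx = -6·1 + ½·10·1² = -1 m; v ends 4 m/s.
2–4 s: v starts 4 m/s; Δx = 4·2 + ½·2·2² = 12 m; v ends 8 m/s.
x(4) = 5 + Σ Δx = 11 m.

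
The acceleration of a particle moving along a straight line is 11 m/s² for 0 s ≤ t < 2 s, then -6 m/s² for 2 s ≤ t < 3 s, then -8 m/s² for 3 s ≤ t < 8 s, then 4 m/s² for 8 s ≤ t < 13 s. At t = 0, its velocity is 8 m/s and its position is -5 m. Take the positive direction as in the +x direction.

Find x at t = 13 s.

50 m

On each constant-a segment, Δv = aΔt and Δx = v₀Δt + ½aΔt²; chain segment to segment.
0–2 s: v starts 8 m/s; Δx = 8·2 + ½·11·2² = 38 m; v ends 30 m/s.
2–3 s: v starts 30 m/s; Δx = 30·1 + ½·-6·1² = 27 m; v ends 24 m/s.
3–8 s: v starts 24 m/s; Δx = 24·5 + ½·-8·5² = 20 m; v ends -16 m/s.
8–13 s: v starts -16 m/s; Δx = -16·5 + ½·4·5² = -30 m; v ends 4 m/s.
x(13) = -5 + Σ Δx = 50 m.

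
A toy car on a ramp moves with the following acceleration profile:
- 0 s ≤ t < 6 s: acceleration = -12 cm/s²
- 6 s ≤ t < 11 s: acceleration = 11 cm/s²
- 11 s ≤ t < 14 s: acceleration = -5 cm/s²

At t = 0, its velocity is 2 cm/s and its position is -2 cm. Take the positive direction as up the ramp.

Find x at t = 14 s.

-486 cm

On each constant-a segment, Δv = aΔt and Δx = v₀Δt + ½aΔt²; chain segment to segment.
0–6 s: v starts 2 cm/s; Δx = 2·6 + ½·-12·6² = -204 cm; v ends -70 cm/s.
6–11 s: v starts -70 cm/s; Δx = -70·5 + ½·11·5² = -212.5 cm; v ends -15 cm/s.
11–14 s: v starts -15 cm/s; Δx = -15·3 + ½·-5·3² = -67.5 cm; v ends -30 cm/s.
x(14) = -2 + Σ Δx = -486 cm.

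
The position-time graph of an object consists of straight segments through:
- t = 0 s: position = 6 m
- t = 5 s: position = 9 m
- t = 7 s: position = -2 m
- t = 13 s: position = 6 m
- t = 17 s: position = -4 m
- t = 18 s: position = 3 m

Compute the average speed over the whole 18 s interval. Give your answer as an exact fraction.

13/6 m/s

Average speed = (total path length)/(elapsed time); on a piecewise-linear x-t graph the path length is Σ|Δx|.
0–5 s: |Δx| = |9 − 6| = 3 m
5–7 s: |Δx| = |-2 − 9| = 11 m
7–13 s: |Δx| = |6 − -2| = 8 m
13–17 s: |Δx| = |-4 − 6| = 10 m
17–18 s: |Δx| = |3 − -4| = 7 m
Total path = 39 m; average speed = 39/18 = 13/6 m/s.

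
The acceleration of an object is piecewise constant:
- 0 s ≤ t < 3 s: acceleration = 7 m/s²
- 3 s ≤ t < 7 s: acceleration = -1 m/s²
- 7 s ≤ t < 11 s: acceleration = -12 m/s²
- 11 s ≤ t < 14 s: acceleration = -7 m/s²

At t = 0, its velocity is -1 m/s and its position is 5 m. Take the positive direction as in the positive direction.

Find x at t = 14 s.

-54 m

On each constant-a segment, Δv = aΔt and Δx = v₀Δt + ½aΔt²; chain segment to segment.
0–3 s: v starts -1 m/s; Δx = -1·3 + ½·7·3² = 28.5 m; v ends 20 m/s.
3–7 s: v starts 20 m/s; Δx = 20·4 + ½·-1·4² = 72 m; v ends 16 m/s.
7–11 s: v starts 16 m/s; Δx = 16·4 + ½·-12·4² = -32 m; v ends -32 m/s.
11–14 s: v starts -32 m/s; Δx = -32·3 + ½·-7·3² = -127.5 m; v ends -53 m/s.
x(14) = 5 + Σ Δx = -54 m.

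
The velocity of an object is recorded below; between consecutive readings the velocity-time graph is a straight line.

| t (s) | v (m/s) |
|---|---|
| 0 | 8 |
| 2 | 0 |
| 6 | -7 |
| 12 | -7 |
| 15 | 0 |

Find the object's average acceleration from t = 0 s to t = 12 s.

Average acceleration = Δv/Δt = (-7 − 8)/(12 − 0) = -1.25 m/s².

-1.25 m/s²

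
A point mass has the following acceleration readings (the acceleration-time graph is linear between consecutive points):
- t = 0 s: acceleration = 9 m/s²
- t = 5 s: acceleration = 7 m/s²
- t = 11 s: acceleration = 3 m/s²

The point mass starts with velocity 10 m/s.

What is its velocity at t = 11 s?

Δv equals the area under the a-t graph; then v = v₀ + Δv.
0–5 s: ½(9 + 7)(5) = 40 m/s
5–11 s: ½(7 + 3)(6) = 30 m/s
Δv = 70 m/s, so v(11) = 10 + (70) = 80 m/s.

80 m/s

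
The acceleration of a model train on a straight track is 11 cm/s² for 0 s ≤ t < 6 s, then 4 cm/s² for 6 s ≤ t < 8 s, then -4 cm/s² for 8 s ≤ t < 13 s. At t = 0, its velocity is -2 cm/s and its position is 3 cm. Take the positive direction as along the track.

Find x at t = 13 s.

635 cm

On each constant-a segment, Δv = aΔt and Δx = v₀Δt + ½aΔt²; chain segment to segment.
0–6 s: v starts -2 cm/s; Δx = -2·6 + ½·11·6² = 186 cm; v ends 64 cm/s.
6–8 s: v starts 64 cm/s; Δx = 64·2 + ½·4·2² = 136 cm; v ends 72 cm/s.
8–13 s: v starts 72 cm/s; Δx = 72·5 + ½·-4·5² = 310 cm; v ends 52 cm/s.
x(13) = 3 + Σ Δx = 635 cm.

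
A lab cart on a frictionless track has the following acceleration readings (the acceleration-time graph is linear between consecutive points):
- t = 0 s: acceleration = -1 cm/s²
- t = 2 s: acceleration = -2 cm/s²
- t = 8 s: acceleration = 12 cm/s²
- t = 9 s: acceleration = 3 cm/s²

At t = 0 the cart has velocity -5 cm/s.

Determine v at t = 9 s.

Δv equals the area under the a-t graph; then v = v₀ + Δv.
0–2 s: ½(-1 + -2)(2) = -3 cm/s
2–8 s: ½(-2 + 12)(6) = 30 cm/s
8–9 s: ½(12 + 3)(1) = 7.5 cm/s
Δv = 34.5 cm/s, so v(9) = -5 + (34.5) = 29.5 cm/s.

29.5 cm/s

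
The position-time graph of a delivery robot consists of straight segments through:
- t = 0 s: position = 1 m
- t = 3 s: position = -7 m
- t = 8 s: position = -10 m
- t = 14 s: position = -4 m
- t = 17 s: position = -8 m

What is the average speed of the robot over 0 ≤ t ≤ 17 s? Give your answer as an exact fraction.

Average speed = (total path length)/(elapsed time); on a piecewise-linear x-t graph the path length is Σ|Δx|.
0–3 s: |Δx| = |-7 − 1| = 8 m
3–8 s: |Δx| = |-10 − -7| = 3 m
8–14 s: |Δx| = |-4 − -10| = 6 m
14–17 s: |Δx| = |-8 − -4| = 4 m
Total path = 21 m; average speed = 21/17 = 21/17 m/s.

21/17 m/s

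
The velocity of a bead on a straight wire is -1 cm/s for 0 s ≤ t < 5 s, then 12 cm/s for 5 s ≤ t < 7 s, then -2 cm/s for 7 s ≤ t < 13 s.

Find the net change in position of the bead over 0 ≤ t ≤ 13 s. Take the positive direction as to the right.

7 cm

Displacement is the signed area under the v-t curve.
0–5 s: -1 × 5 = -5 cm
5–7 s: 12 × 2 = 24 cm
7–13 s: -2 × 6 = -12 cm
Net displacement = 7 cm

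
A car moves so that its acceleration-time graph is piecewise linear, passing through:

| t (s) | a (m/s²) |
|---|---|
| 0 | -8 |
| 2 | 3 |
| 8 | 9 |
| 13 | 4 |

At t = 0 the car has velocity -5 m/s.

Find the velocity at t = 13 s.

Δv equals the area under the a-t graph; then v = v₀ + Δv.
0–2 s: ½(-8 + 3)(2) = -5 m/s
2–8 s: ½(3 + 9)(6) = 36 m/s
8–13 s: ½(9 + 4)(5) = 32.5 m/s
Δv = 63.5 m/s, so v(13) = -5 + (63.5) = 58.5 m/s.

58.5 m/s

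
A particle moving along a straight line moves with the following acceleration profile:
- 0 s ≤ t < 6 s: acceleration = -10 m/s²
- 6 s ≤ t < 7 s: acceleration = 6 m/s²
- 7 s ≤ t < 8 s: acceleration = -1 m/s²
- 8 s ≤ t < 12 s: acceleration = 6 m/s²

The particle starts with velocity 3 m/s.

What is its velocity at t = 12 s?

-28 m/s

Δv equals the area under the a-t graph; then v = v₀ + Δv.
0–6 s: -10 × 6 = -60 m/s
6–7 s: 6 × 1 = 6 m/s
7–8 s: -1 × 1 = -1 m/s
8–12 s: 6 × 4 = 24 m/s
Δv = -31 m/s, so v(12) = 3 + (-31) = -28 m/s.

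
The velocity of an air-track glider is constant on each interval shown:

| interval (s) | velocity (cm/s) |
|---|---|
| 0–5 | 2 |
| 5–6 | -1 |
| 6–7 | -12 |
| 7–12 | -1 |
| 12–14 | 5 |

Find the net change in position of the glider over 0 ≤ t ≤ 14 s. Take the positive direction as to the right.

2 cm

Displacement is the signed area under the v-t curve.
0–5 s: 2 × 5 = 10 cm
5–6 s: -1 × 1 = -1 cm
6–7 s: -12 × 1 = -12 cm
7–12 s: -1 × 5 = -5 cm
12–14 s: 5 × 2 = 10 cm
Net displacement = 2 cm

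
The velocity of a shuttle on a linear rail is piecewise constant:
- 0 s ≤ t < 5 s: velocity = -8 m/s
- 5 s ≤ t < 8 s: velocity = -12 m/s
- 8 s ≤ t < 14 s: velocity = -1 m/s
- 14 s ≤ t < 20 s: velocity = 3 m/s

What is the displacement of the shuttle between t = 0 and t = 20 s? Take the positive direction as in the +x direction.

-64 m

Displacement is the signed area under the v-t curve.
0–5 s: -8 × 5 = -40 m
5–8 s: -12 × 3 = -36 m
8–14 s: -1 × 6 = -6 m
14–20 s: 3 × 6 = 18 m
Net displacement = -64 m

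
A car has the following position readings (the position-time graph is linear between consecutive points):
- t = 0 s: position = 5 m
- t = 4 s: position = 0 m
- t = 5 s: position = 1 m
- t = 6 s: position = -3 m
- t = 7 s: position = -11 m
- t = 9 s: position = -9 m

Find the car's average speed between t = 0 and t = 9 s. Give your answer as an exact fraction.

20/9 m/s

Average speed = (total path length)/(elapsed time); on a piecewise-linear x-t graph the path length is Σ|Δx|.
0–4 s: |Δx| = |0 − 5| = 5 m
4–5 s: |Δx| = |1 − 0| = 1 m
5–6 s: |Δx| = |-3 − 1| = 4 m
6–7 s: |Δx| = |-11 − -3| = 8 m
7–9 s: |Δx| = |-9 − -11| = 2 m
Total path = 20 m; average speed = 20/9 = 20/9 m/s.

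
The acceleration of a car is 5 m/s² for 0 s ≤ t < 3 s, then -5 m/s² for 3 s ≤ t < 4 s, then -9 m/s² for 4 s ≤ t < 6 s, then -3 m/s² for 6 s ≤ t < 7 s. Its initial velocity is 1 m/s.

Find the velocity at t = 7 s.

-10 m/s

Δv equals the area under the a-t graph; then v = v₀ + Δv.
0–3 s: 5 × 3 = 15 m/s
3–4 s: -5 × 1 = -5 m/s
4–6 s: -9 × 2 = -18 m/s
6–7 s: -3 × 1 = -3 m/s
Δv = -11 m/s, so v(7) = 1 + (-11) = -10 m/s.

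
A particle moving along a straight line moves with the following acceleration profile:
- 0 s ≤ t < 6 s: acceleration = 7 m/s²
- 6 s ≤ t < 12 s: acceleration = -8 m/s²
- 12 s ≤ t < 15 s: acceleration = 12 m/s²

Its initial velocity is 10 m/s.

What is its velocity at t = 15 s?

40 m/s

Δv equals the area under the a-t graph; then v = v₀ + Δv.
0–6 s: 7 × 6 = 42 m/s
6–12 s: -8 × 6 = -48 m/s
12–15 s: 12 × 3 = 36 m/s
Δv = 30 m/s, so v(15) = 10 + (30) = 40 m/s.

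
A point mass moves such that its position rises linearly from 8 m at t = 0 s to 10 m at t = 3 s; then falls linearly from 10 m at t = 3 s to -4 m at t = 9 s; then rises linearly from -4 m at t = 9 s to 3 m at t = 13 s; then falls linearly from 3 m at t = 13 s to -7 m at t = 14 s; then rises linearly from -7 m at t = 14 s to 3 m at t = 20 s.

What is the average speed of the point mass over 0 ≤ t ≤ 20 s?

2.15 m/s

Average speed = (total path length)/(elapsed time); on a piecewise-linear x-t graph the path length is Σ|Δx|.
0–3 s: |Δx| = |10 − 8| = 2 m
3–9 s: |Δx| = |-4 − 10| = 14 m
9–13 s: |Δx| = |3 − -4| = 7 m
13–14 s: |Δx| = |-7 − 3| = 10 m
14–20 s: |Δx| = |3 − -7| = 10 m
Total path = 43 m; average speed = 43/20 = 2.15 m/s.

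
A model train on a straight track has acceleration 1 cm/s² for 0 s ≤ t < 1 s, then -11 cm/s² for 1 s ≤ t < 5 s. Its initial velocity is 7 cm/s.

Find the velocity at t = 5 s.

Δv equals the area under the a-t graph; then v = v₀ + Δv.
0–1 s: 1 × 1 = 1 cm/s
1–5 s: -11 × 4 = -44 cm/s
Δv = -43 cm/s, so v(5) = 7 + (-43) = -36 cm/s.

-36 cm/s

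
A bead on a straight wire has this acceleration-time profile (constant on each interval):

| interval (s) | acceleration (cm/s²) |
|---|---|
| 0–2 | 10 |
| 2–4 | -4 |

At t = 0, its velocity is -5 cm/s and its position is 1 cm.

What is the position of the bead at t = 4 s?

On each constant-a segment, Δv = aΔt and Δx = v₀Δt + ½aΔt²; chain segment to segment.
0–2 s: v starts -5 cm/s; Δx = -5·2 + ½·10·2² = 10 cm; v ends 15 cm/s.
2–4 s: v starts 15 cm/s; Δx = 15·2 + ½·-4·2² = 22 cm; v ends 7 cm/s.
x(4) = 1 + Σ Δx = 33 cm.

33 cm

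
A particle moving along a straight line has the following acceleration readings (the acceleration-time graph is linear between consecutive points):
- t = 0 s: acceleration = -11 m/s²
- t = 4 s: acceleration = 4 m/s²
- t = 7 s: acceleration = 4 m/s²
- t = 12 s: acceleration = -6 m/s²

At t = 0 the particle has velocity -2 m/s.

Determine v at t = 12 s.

-9 m/s

Δv equals the area under the a-t graph; then v = v₀ + Δv.
0–4 s: ½(-11 + 4)(4) = -14 m/s
4–7 s: 4 × 3 = 12 m/s
7–12 s: ½(4 + -6)(5) = -5 m/s
Δv = -7 m/s, so v(12) = -2 + (-7) = -9 m/s.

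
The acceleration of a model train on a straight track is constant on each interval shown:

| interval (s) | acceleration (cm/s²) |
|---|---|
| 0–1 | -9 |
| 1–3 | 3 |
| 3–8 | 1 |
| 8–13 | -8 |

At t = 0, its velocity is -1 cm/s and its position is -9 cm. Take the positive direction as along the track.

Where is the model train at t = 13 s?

On each constant-a segment, Δv = aΔt and Δx = v₀Δt + ½aΔt²; chain segment to segment.
0–1 s: v starts -1 cm/s; Δx = -1·1 + ½·-9·1² = -5.5 cm; v ends -10 cm/s.
1–3 s: v starts -10 cm/s; Δx = -10·2 + ½·3·2² = -14 cm; v ends -4 cm/s.
3–8 s: v starts -4 cm/s; Δx = -4·5 + ½·1·5² = -7.5 cm; v ends 1 cm/s.
8–13 s: v starts 1 cm/s; Δx = 1·5 + ½·-8·5² = -95 cm; v ends -39 cm/s.
x(13) = -9 + Σ Δx = -131 cm.

-131 cm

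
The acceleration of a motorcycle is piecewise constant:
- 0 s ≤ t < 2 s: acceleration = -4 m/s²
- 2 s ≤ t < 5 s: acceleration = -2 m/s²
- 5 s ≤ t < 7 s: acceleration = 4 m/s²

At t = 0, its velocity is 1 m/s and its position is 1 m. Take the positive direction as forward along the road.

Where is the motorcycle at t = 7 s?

-53 m

On each constant-a segment, Δv = aΔt and Δx = v₀Δt + ½aΔt²; chain segment to segment.
0–2 s: v starts 1 m/s; Δx = 1·2 + ½·-4·2² = -6 m; v ends -7 m/s.
2–5 s: v starts -7 m/s; Δx = -7·3 + ½·-2·3² = -30 m; v ends -13 m/s.
5–7 s: v starts -13 m/s; Δx = -13·2 + ½·4·2² = -18 m; v ends -5 m/s.
x(7) = 1 + Σ Δx = -53 m.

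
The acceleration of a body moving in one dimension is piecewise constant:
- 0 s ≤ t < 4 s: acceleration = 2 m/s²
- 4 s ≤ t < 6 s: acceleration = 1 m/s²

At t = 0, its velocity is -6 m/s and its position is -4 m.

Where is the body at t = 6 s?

On each constant-a segment, Δv = aΔt and Δx = v₀Δt + ½aΔt²; chain segment to segment.
0–4 s: v starts -6 m/s; Δx = -6·4 + ½·2·4² = -8 m; v ends 2 m/s.
4–6 s: v starts 2 m/s; Δx = 2·2 + ½·1·2² = 6 m; v ends 4 m/s.
x(6) = -4 + Σ Δx = -6 m.

-6 m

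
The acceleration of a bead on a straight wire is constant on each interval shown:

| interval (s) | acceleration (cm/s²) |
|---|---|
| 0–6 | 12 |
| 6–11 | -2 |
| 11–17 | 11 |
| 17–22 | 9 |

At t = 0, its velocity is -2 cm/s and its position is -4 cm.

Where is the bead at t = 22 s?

On each constant-a segment, Δv = aΔt and Δx = v₀Δt + ½aΔt²; chain segment to segment.
0–6 s: v starts -2 cm/s; Δx = -2·6 + ½·12·6² = 204 cm; v ends 70 cm/s.
6–11 s: v starts 70 cm/s; Δx = 70·5 + ½·-2·5² = 325 cm; v ends 60 cm/s.
11–17 s: v starts 60 cm/s; Δx = 60·6 + ½·11·6² = 558 cm; v ends 126 cm/s.
17–22 s: v starts 126 cm/s; Δx = 126·5 + ½·9·5² = 742.5 cm; v ends 171 cm/s.
x(22) = -4 + Σ Δx = 1825.5 cm.

1825.5 cm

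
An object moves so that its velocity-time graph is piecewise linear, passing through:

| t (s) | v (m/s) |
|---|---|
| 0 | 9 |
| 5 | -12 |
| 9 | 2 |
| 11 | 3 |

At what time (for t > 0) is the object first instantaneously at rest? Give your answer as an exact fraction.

v changes sign on 0–5 s (from 9 to -12); the graph is linear there, so v = 0 at t = 0 + (-9)·(5 − 0)/(-12 − 9) = 15/7 s.

t = 15/7 s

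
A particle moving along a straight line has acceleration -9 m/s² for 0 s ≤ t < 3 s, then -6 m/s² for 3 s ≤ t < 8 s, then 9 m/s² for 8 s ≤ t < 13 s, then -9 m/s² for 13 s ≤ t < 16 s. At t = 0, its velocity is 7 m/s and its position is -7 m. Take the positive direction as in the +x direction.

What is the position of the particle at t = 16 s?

-394.5 m

On each constant-a segment, Δv = aΔt and Δx = v₀Δt + ½aΔt²; chain segment to segment.
0–3 s: v starts 7 m/s; Δx = 7·3 + ½·-9·3² = -19.5 m; v ends -20 m/s.
3–8 s: v starts -20 m/s; Δx = -20·5 + ½·-6·5² = -175 m; v ends -50 m/s.
8–13 s: v starts -50 m/s; Δx = -50·5 + ½·9·5² = -137.5 m; v ends -5 m/s.
13–16 s: v starts -5 m/s; Δx = -5·3 + ½·-9·3² = -55.5 m; v ends -32 m/s.
x(16) = -7 + Σ Δx = -394.5 m.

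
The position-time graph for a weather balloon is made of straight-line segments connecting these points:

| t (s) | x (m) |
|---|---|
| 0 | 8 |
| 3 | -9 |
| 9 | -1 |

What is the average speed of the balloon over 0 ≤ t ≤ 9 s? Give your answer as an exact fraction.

25/9 m/s

Average speed = (total path length)/(elapsed time); on a piecewise-linear x-t graph the path length is Σ|Δx|.
0–3 s: |Δx| = |-9 − 8| = 17 m
3–9 s: |Δx| = |-1 − -9| = 8 m
Total path = 25 m; average speed = 25/9 = 25/9 m/s.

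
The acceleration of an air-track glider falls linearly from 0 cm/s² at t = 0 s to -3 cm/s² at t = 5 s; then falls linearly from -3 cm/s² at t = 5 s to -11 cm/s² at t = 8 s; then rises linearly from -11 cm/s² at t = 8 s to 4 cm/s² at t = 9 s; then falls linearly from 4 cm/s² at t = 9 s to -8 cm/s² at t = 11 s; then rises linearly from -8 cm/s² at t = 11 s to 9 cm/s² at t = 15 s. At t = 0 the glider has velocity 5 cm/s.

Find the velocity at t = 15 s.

-29 cm/s

Δv equals the area under the a-t graph; then v = v₀ + Δv.
0–5 s: ½(0 + -3)(5) = -7.5 cm/s
5–8 s: ½(-3 + -11)(3) = -21 cm/s
8–9 s: ½(-11 + 4)(1) = -3.5 cm/s
9–11 s: ½(4 + -8)(2) = -4 cm/s
11–15 s: ½(-8 + 9)(4) = 2 cm/s
Δv = -34 cm/s, so v(15) = 5 + (-34) = -29 cm/s.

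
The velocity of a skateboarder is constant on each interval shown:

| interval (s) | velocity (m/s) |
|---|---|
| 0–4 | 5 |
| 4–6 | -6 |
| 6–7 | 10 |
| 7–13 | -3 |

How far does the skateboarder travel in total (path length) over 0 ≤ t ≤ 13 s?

60 m

Total distance travelled is ∫|v| dt — sum the magnitudes of each area piece.
0–4 s: |5| × 4 = 20 m
4–6 s: |-6| × 2 = 12 m
6–7 s: |10| × 1 = 10 m
7–13 s: |-3| × 6 = 18 m
Total distance = 60 m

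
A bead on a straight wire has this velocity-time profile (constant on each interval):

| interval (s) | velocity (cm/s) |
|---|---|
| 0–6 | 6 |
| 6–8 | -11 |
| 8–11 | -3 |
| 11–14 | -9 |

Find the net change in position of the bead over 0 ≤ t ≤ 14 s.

Displacement is the signed area under the v-t curve.
0–6 s: 6 × 6 = 36 cm
6–8 s: -11 × 2 = -22 cm
8–11 s: -3 × 3 = -9 cm
11–14 s: -9 × 3 = -27 cm
Net displacement = -22 cm

-22 cm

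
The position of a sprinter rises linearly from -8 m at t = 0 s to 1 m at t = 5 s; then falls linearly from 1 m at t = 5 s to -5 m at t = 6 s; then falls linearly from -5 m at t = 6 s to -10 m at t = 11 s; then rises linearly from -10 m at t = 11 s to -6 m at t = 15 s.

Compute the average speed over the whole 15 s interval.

1.6 m/s

Average speed = (total path length)/(elapsed time); on a piecewise-linear x-t graph the path length is Σ|Δx|.
0–5 s: |Δx| = |1 − -8| = 9 m
5–6 s: |Δx| = |-5 − 1| = 6 m
6–11 s: |Δx| = |-10 − -5| = 5 m
11–15 s: |Δx| = |-6 − -10| = 4 m
Total path = 24 m; average speed = 24/15 = 1.6 m/s.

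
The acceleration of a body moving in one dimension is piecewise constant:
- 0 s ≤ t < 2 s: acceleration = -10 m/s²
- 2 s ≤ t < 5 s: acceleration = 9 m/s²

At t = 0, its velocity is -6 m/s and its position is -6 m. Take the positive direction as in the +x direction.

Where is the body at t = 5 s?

-75.5 m

On each constant-a segment, Δv = aΔt and Δx = v₀Δt + ½aΔt²; chain segment to segment.
0–2 s: v starts -6 m/s; Δx = -6·2 + ½·-10·2² = -32 m; v ends -26 m/s.
2–5 s: v starts -26 m/s; Δx = -26·3 + ½·9·3² = -37.5 m; v ends 1 m/s.
x(5) = -6 + Σ Δx = -75.5 m.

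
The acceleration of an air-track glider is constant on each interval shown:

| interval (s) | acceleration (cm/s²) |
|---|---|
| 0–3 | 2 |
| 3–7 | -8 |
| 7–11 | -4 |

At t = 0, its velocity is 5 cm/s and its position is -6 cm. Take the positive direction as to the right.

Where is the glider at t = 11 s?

-118 cm

On each constant-a segment, Δv = aΔt and Δx = v₀Δt + ½aΔt²; chain segment to segment.
0–3 s: v starts 5 cm/s; Δx = 5·3 + ½·2·3² = 24 cm; v ends 11 cm/s.
3–7 s: v starts 11 cm/s; Δx = 11·4 + ½·-8·4² = -20 cm; v ends -21 cm/s.
7–11 s: v starts -21 cm/s; Δx = -21·4 + ½·-4·4² = -116 cm; v ends -37 cm/s.
x(11) = -6 + Σ Δx = -118 cm.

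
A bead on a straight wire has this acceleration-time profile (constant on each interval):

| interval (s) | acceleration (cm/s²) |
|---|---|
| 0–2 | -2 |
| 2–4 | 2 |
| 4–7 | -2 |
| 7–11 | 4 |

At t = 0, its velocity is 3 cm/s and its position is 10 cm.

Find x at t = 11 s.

On each constant-a segment, Δv = aΔt and Δx = v₀Δt + ½aΔt²; chain segment to segment.
0–2 s: v starts 3 cm/s; Δx = 3·2 + ½·-2·2² = 2 cm; v ends -1 cm/s.
2–4 s: v starts -1 cm/s; Δx = -1·2 + ½·2·2² = 2 cm; v ends 3 cm/s.
4–7 s: v starts 3 cm/s; Δx = 3·3 + ½·-2·3² = 0 cm; v ends -3 cm/s.
7–11 s: v starts -3 cm/s; Δx = -3·4 + ½·4·4² = 20 cm; v ends 13 cm/s.
x(11) = 10 + Σ Δx = 34 cm.

34 cm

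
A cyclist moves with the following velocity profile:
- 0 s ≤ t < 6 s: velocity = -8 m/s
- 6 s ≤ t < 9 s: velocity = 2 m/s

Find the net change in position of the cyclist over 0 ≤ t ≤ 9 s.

Net displacement equals the area under the velocity-time graph (areas below the axis count negative).
0–6 s: -8 × 6 = -48 m
6–9 s: 2 × 3 = 6 m
Net displacement = -42 m

-42 m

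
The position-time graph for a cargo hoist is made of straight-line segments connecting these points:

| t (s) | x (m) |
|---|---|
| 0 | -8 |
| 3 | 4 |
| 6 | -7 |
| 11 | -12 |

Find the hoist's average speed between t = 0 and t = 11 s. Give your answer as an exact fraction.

Average speed = (total path length)/(elapsed time); on a piecewise-linear x-t graph the path length is Σ|Δx|.
0–3 s: |Δx| = |4 − -8| = 12 m
3–6 s: |Δx| = |-7 − 4| = 11 m
6–11 s: |Δx| = |-12 − -7| = 5 m
Total path = 28 m; average speed = 28/11 = 28/11 m/s.

28/11 m/s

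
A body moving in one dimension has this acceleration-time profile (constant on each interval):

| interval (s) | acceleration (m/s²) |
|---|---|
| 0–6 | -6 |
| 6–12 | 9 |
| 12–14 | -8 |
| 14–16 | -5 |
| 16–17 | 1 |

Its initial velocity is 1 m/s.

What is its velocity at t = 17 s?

-6 m/s

Δv equals the area under the a-t graph; then v = v₀ + Δv.
0–6 s: -6 × 6 = -36 m/s
6–12 s: 9 × 6 = 54 m/s
12–14 s: -8 × 2 = -16 m/s
14–16 s: -5 × 2 = -10 m/s
16–17 s: 1 × 1 = 1 m/s
Δv = -7 m/s, so v(17) = 1 + (-7) = -6 m/s.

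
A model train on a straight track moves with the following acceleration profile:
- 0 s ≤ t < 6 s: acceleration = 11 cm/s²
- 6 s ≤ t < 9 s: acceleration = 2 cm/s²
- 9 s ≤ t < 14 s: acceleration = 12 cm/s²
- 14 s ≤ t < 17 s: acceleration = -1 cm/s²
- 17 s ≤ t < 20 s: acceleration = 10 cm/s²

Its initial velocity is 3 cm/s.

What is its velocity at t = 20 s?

162 cm/s

Δv equals the area under the a-t graph; then v = v₀ + Δv.
0–6 s: 11 × 6 = 66 cm/s
6–9 s: 2 × 3 = 6 cm/s
9–14 s: 12 × 5 = 60 cm/s
14–17 s: -1 × 3 = -3 cm/s
17–20 s: 10 × 3 = 30 cm/s
Δv = 159 cm/s, so v(20) = 3 + (159) = 162 cm/s.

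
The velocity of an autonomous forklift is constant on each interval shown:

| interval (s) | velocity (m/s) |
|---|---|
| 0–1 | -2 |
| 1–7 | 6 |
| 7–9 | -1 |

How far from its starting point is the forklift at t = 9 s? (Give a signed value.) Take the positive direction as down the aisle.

32 m

Net displacement equals the area under the velocity-time graph (areas below the axis count negative).
0–1 s: -2 × 1 = -2 m
1–7 s: 6 × 6 = 36 m
7–9 s: -1 × 2 = -2 m
Net displacement = 32 m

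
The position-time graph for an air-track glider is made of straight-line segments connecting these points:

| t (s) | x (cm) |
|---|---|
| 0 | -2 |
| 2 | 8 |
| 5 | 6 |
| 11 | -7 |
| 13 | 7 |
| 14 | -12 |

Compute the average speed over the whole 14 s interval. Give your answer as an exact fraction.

Average speed = (total path length)/(elapsed time); on a piecewise-linear x-t graph the path length is Σ|Δx|.
0–2 s: |Δx| = |8 − -2| = 10 cm
2–5 s: |Δx| = |6 − 8| = 2 cm
5–11 s: |Δx| = |-7 − 6| = 13 cm
11–13 s: |Δx| = |7 − -7| = 14 cm
13–14 s: |Δx| = |-12 − 7| = 19 cm
Total path = 58 cm; average speed = 58/14 = 29/7 cm/s.

29/7 cm/s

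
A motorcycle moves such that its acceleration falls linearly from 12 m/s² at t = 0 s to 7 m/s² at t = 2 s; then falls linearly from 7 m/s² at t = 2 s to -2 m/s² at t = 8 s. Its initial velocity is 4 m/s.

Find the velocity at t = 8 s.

38 m/s

Δv equals the area under the a-t graph; then v = v₀ + Δv.
0–2 s: ½(12 + 7)(2) = 19 m/s
2–8 s: ½(7 + -2)(6) = 15 m/s
Δv = 34 m/s, so v(8) = 4 + (34) = 38 m/s.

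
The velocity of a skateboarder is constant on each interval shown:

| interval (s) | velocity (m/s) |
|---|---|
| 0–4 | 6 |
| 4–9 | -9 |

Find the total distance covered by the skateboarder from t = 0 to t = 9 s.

69 m

Total distance travelled is ∫|v| dt — sum the magnitudes of each area piece.
0–4 s: |6| × 4 = 24 m
4–9 s: |-9| × 5 = 45 m
Total distance = 69 m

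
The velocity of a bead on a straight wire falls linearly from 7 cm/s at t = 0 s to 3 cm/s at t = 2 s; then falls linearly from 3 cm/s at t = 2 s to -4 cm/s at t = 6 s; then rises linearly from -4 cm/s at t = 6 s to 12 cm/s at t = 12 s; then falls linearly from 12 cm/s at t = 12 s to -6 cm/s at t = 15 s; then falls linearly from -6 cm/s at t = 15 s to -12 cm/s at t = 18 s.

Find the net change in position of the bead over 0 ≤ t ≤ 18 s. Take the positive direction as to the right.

14 cm

Net displacement equals the area under the velocity-time graph (areas below the axis count negative).
0–2 s: ½(7 + 3)(2) = 10 cm
2–6 s: ½(3 + -4)(4) = -2 cm
6–12 s: ½(-4 + 12)(6) = 24 cm
12–15 s: ½(12 + -6)(3) = 9 cm
15–18 s: ½(-6 + -12)(3) = -27 cm
Net displacement = 14 cm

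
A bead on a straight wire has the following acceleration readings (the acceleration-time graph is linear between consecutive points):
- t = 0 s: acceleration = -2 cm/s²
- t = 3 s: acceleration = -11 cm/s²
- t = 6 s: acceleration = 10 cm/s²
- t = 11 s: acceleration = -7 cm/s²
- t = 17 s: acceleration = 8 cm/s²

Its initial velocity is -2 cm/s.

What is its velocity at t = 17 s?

-12.5 cm/s

Δv equals the area under the a-t graph; then v = v₀ + Δv.
0–3 s: ½(-2 + -11)(3) = -19.5 cm/s
3–6 s: ½(-11 + 10)(3) = -1.5 cm/s
6–11 s: ½(10 + -7)(5) = 7.5 cm/s
11–17 s: ½(-7 + 8)(6) = 3 cm/s
Δv = -10.5 cm/s, so v(17) = -2 + (-10.5) = -12.5 cm/s.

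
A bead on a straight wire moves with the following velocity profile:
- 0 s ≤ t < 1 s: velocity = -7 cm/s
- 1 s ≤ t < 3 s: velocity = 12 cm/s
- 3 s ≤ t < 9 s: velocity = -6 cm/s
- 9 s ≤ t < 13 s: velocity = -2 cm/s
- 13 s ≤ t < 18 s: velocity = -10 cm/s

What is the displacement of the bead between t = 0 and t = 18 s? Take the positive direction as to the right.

-77 cm

Displacement is the signed area under the v-t curve.
0–1 s: -7 × 1 = -7 cm
1–3 s: 12 × 2 = 24 cm
3–9 s: -6 × 6 = -36 cm
9–13 s: -2 × 4 = -8 cm
13–18 s: -10 × 5 = -50 cm
Net displacement = -77 cm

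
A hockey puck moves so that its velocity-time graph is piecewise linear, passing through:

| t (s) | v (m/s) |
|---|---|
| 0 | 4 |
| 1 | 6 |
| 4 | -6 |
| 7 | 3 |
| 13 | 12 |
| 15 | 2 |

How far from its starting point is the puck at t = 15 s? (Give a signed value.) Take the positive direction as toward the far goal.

Displacement is the signed area under the v-t curve.
0–1 s: ½(4 + 6)(1) = 5 m
1–4 s: ½(6 + -6)(3) = 0 m
4–7 s: ½(-6 + 3)(3) = -4.5 m
7–13 s: ½(3 + 12)(6) = 45 m
13–15 s: ½(12 + 2)(2) = 14 m
Net displacement = 59.5 m

59.5 m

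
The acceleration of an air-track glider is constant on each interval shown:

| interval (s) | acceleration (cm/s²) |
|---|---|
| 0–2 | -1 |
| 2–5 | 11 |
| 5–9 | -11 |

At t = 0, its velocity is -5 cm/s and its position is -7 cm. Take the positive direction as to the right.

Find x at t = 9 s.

25.5 cm

On each constant-a segment, Δv = aΔt and Δx = v₀Δt + ½aΔt²; chain segment to segment.
0–2 s: v starts -5 cm/s; Δx = -5·2 + ½·-1·2² = -12 cm; v ends -7 cm/s.
2–5 s: v starts -7 cm/s; Δx = -7·3 + ½·11·3² = 28.5 cm; v ends 26 cm/s.
5–9 s: v starts 26 cm/s; Δx = 26·4 + ½·-11·4² = 16 cm; v ends -18 cm/s.
x(9) = -7 + Σ Δx = 25.5 cm.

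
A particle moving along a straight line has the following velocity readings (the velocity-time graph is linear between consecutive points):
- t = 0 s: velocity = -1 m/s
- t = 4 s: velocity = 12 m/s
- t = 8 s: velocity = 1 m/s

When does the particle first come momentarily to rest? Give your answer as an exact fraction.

v changes sign on 0–4 s (from -1 to 12); the graph is linear there, so v = 0 at t = 0 + (1)·(4 − 0)/(12 − -1) = 4/13 s.

t = 4/13 s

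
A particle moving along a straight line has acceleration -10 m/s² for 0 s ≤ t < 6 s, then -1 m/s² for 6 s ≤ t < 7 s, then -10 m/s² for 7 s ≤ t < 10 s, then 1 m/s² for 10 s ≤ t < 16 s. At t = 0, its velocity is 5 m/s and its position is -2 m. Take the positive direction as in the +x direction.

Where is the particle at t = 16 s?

On each constant-a segment, Δv = aΔt and Δx = v₀Δt + ½aΔt²; chain segment to segment.
0–6 s: v starts 5 m/s; Δx = 5·6 + ½·-10·6² = -150 m; v ends -55 m/s.
6–7 s: v starts -55 m/s; Δx = -55·1 + ½·-1·1² = -55.5 m; v ends -56 m/s.
7–10 s: v starts -56 m/s; Δx = -56·3 + ½·-10·3² = -213 m; v ends -86 m/s.
10–16 s: v starts -86 m/s; Δx = -86·6 + ½·1·6² = -498 m; v ends -80 m/s.
x(16) = -2 + Σ Δx = -918.5 m.

-918.5 m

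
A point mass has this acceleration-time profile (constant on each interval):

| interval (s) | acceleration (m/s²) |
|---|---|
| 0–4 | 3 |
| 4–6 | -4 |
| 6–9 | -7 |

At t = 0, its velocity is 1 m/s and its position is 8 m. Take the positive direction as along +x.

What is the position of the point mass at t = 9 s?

37.5 m

On each constant-a segment, Δv = aΔt and Δx = v₀Δt + ½aΔt²; chain segment to segment.
0–4 s: v starts 1 m/s; Δx = 1·4 + ½·3·4² = 28 m; v ends 13 m/s.
4–6 s: v starts 13 m/s; Δx = 13·2 + ½·-4·2² = 18 m; v ends 5 m/s.
6–9 s: v starts 5 m/s; Δx = 5·3 + ½·-7·3² = -16.5 m; v ends -16 m/s.
x(9) = 8 + Σ Δx = 37.5 m.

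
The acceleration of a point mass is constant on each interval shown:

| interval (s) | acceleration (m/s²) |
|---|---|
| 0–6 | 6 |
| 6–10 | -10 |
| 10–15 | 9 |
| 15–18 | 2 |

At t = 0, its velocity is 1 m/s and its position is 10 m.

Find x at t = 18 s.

424.5 m

On each constant-a segment, Δv = aΔt and Δx = v₀Δt + ½aΔt²; chain segment to segment.
0–6 s: v starts 1 m/s; Δx = 1·6 + ½·6·6² = 114 m; v ends 37 m/s.
6–10 s: v starts 37 m/s; Δx = 37·4 + ½·-10·4² = 68 m; v ends -3 m/s.
10–15 s: v starts -3 m/s; Δx = -3·5 + ½·9·5² = 97.5 m; v ends 42 m/s.
15–18 s: v starts 42 m/s; Δx = 42·3 + ½·2·3² = 135 m; v ends 48 m/s.
x(18) = 10 + Σ Δx = 424.5 m.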